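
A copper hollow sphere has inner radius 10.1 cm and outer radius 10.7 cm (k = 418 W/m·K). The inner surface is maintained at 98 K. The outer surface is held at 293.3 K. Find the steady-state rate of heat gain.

Q = 1850 kW

Q = 4πk·ΔT/(1/r₁ − 1/r₂) = 4π × 418 × 195.3 / (1/0.101 − 1/0.107) = 1.85×10^6 W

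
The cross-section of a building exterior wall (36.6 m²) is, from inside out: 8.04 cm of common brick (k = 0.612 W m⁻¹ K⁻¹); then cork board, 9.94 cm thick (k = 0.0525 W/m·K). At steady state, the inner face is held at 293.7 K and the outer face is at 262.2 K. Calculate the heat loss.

Q = 569 W

Treat each layer as a resistance in series:
  R_common brick = L/(kA) = 0.0804/(0.612·36.6) = 0.003589 K/W
  R_cork board = L/(kA) = 0.0994/(0.0525·36.6) = 0.05173 K/W
ΣR = 0.003589 + 0.05173 = 0.05532 K/W
Q = ΔT/ΣR = (293.7 K − 262.2 K)/0.05532 = 569 W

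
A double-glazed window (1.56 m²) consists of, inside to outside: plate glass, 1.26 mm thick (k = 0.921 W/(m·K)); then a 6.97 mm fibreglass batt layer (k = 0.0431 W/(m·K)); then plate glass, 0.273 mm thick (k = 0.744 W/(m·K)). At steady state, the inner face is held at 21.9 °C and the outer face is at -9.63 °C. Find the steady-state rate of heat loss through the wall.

Series thermal resistances, inner to outer:
  R_plate glass = L/(kA) = 0.00126/(0.921·1.56) = 8.770×10^-4 K/W
  R_fibreglass batt = L/(kA) = 0.00697/(0.0431·1.56) = 0.1037 K/W
  R_plate glass = L/(kA) = 2.73×10^-4/(0.744·1.56) = 2.352×10^-4 K/W
ΣR = 8.770×10^-4 + 0.1037 + 2.352×10^-4 = 0.1048 K/W
Q = ΔT/ΣR = (21.9 °C − -9.63 °C)/0.1048 = 301 W

Q = 301 W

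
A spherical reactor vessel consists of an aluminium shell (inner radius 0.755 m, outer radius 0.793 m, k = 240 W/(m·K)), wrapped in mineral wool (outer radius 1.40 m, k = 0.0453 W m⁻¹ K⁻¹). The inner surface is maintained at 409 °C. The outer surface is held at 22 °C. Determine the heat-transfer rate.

Q = 403 W

Resistance network (inner→outer):
  R_aluminium = (1/0.755 − 1/0.793)/(4πk) = 0.06347/(4π·240) = 2.104×10^-5 K/W
  R_mineral wool = (1/0.793 − 1/1.40)/(4πk) = 0.5467/(4π·0.0453) = 0.9605 K/W
ΣR = 2.104×10^-5 + 0.9605 = 0.9605 K/W
Q = ΔT/ΣR = (409 °C − 22 °C)/0.9605 = 403 W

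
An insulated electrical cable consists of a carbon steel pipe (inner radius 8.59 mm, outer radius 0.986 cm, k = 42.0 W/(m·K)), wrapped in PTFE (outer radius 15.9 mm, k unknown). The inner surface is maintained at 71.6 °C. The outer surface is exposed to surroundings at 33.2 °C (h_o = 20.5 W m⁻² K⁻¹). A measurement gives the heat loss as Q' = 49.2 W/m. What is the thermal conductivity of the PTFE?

k = 0.261 W/m·K

ΣR = ΔT/Q' = |71.6 − 33.2|/49.2 = 0.7805 m·K/W
Known resistances:
  R'_carbon steel = ln(0.00986/0.00859)/(2πk) = 0.1379/(2π·42.0) = 5.225×10^-4 m·K/W
  R'_conv,out = 1/(2πr h) = 1/(2π·0.0159·20.5) = 0.4883 m·K/W
R_PTFE = ΣR − ΣR_known = 0.7805 − 0.4888 = 0.2917 m·K/W
ln(r₂/r₁)/(2πk) = 0.2917 ⇒ k = 0.4778/(2π·0.2917) = 0.261 W/m·K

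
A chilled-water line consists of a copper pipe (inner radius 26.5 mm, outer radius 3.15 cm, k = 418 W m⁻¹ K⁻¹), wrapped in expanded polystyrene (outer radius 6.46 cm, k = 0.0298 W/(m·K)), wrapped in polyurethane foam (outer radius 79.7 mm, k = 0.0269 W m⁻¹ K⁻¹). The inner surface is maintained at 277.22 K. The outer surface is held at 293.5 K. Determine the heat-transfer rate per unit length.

Q' = 3.21 W/m

Resistance network (inner→outer):
  R'_copper = ln(0.0315/0.0265)/(2πk) = 0.1728/(2π·418) = 6.581×10^-5 m·K/W
  R'_expanded polystyrene = ln(0.0646/0.0315)/(2πk) = 0.7182/(2π·0.0298) = 3.836 m·K/W
  R'_polyurethane foam = ln(0.0797/0.0646)/(2πk) = 0.2101/(2π·0.0269) = 1.243 m·K/W
ΣR = 6.581×10^-5 + 3.836 + 1.243 = 5.079 m·K/W
Q' = ΔT/ΣR = (277.22 K − 293.5 K)/5.079 = -3.21 W/m
(Negative Q' ⇒ heat flows inward; heat gain = 3.21 W/m.)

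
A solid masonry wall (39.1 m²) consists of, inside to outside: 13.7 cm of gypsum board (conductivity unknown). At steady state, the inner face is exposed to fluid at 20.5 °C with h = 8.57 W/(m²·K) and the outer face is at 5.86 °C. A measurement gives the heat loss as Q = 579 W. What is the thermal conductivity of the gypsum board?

k = 0.157 W/m·K

ΣR = ΔT/Q = |20.5 − 5.86|/579 = 0.02528 K/W
Known resistances:
  R_conv,in = 1/(hA) = 1/(8.57·39.1) = 0.002984 K/W
R_gypsum board = ΣR − ΣR_known = 0.02528 − 0.002984 = 0.02230 K/W
L/(kA) = 0.02230 ⇒ k = 0.137/(0.02230·39.1) = 0.157 W/m·K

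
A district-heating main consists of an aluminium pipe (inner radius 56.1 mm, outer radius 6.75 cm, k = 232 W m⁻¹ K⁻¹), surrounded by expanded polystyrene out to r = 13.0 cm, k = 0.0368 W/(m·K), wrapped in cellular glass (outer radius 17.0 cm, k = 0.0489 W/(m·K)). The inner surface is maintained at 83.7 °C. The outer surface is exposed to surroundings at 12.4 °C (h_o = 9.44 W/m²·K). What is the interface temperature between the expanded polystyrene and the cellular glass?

Treat each layer as a resistance in series:
  R'_aluminium = ln(0.0675/0.0561)/(2πk) = 0.1850/(2π·232) = 1.269×10^-4 m·K/W
  R'_expanded polystyrene = ln(0.130/0.0675)/(2πk) = 0.6554/(2π·0.0368) = 2.835 m·K/W
  R'_cellular glass = ln(0.170/0.130)/(2πk) = 0.2683/(2π·0.0489) = 0.8731 m·K/W
  R'_conv,out = 1/(2πr h) = 1/(2π·0.170·9.44) = 0.09917 m·K/W
ΣR = 1.269×10^-4 + 2.835 + 0.8731 + 0.09917 = 3.807 m·K/W
Q' = ΔT/ΣR = (83.7 °C − 12.4 °C)/3.807 = 18.73 W/m
From the inner boundary to the expanded polystyrene/cellular glass interface, ΣR_partial = 2.835 m·K/W.
T_interface = T_in − Q'·ΣR_partial = 83.7 °C − (18.73)(2.835) = 30.6 °C

T = 30.6 °C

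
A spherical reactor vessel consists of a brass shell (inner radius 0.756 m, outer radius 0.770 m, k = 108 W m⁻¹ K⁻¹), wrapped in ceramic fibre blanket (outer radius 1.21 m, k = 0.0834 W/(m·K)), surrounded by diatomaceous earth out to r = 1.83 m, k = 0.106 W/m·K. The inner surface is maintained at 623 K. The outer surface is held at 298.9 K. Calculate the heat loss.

Q = 490 W

Treat each layer as a resistance in series:
  R_brass = (1/0.756 − 1/0.770)/(4πk) = 0.02405/(4π·108) = 1.772×10^-5 K/W
  R_ceramic fibre blanket = (1/0.770 − 1/1.21)/(4πk) = 0.4723/(4π·0.0834) = 0.4506 K/W
  R_diatomaceous earth = (1/1.21 − 1/1.83)/(4πk) = 0.2800/(4π·0.106) = 0.2102 K/W
ΣR = 1.772×10^-5 + 0.4506 + 0.2102 = 0.6608 K/W
Q = ΔT/ΣR = (623 K − 298.9 K)/0.6608 = 490 W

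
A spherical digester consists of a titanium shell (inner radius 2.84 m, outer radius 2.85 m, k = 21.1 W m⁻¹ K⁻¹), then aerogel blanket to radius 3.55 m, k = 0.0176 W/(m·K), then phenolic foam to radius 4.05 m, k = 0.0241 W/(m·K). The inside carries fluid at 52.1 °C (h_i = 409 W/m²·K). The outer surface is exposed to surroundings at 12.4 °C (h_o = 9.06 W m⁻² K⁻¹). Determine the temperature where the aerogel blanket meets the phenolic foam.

T = 23.1 °C

Resistance network (inner→outer):
  R_conv,in = 1/(4πr²h) = 1/(4π·2.84²·409) = 2.412×10^-5 K/W
  R_titanium = (1/2.84 − 1/2.85)/(4πk) = 0.001235/(4π·21.1) = 4.660×10^-6 K/W
  R_aerogel blanket = (1/2.85 − 1/3.55)/(4πk) = 0.06919/(4π·0.0176) = 0.3128 K/W
  R_phenolic foam = (1/3.55 − 1/4.05)/(4πk) = 0.03478/(4π·0.0241) = 0.1148 K/W
  R_conv,out = 1/(4πr²h) = 1/(4π·4.05²·9.06) = 5.355×10^-4 K/W
ΣR = 2.412×10^-5 + 4.660×10^-6 + 0.3128 + 0.1148 + 5.355×10^-4 = 0.4282 K/W
Q = ΔT/ΣR = (52.1 °C − 12.4 °C)/0.4282 = 92.71 W
From the inner boundary to the aerogel blanket/phenolic foam interface, ΣR_partial = 0.3128 K/W.
T_interface = T_in − Q·ΣR_partial = 52.1 °C − (92.71)(0.3128) = 23.1 °C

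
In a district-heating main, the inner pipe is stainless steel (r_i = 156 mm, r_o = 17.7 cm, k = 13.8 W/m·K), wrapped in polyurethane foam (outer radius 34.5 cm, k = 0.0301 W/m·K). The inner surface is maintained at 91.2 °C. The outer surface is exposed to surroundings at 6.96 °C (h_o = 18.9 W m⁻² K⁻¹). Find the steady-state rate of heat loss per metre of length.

Q' = 23.7 W/m

Resistance network (inner→outer):
  R'_stainless steel = ln(0.177/0.156)/(2πk) = 0.1263/(2π·13.8) = 0.001457 m·K/W
  R'_polyurethane foam = ln(0.345/0.177)/(2πk) = 0.6674/(2π·0.0301) = 3.529 m·K/W
  R'_conv,out = 1/(2πr h) = 1/(2π·0.345·18.9) = 0.02441 m·K/W
ΣR = 0.001457 + 3.529 + 0.02441 = 3.555 m·K/W
Q' = ΔT/ΣR = (91.2 °C − 6.96 °C)/3.555 = 23.7 W/m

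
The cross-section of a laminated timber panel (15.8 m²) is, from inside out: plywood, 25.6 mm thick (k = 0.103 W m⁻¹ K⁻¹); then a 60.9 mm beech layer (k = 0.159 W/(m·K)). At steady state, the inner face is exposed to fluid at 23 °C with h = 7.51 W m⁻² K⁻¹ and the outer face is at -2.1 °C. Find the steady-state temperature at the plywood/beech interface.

T = 10.5 °C

Resistance network (inner→outer):
  R_conv,in = 1/(hA) = 1/(7.51·15.8) = 0.008428 K/W
  R_plywood = L/(kA) = 0.0256/(0.103·15.8) = 0.01573 K/W
  R_beech = L/(kA) = 0.0609/(0.159·15.8) = 0.02424 K/W
ΣR = 0.008428 + 0.01573 + 0.02424 = 0.04840 K/W
Q = ΔT/ΣR = (23 °C − -2.1 °C)/0.04840 = 518.6 W
From the inner boundary to the plywood/beech interface, ΣR_partial = 0.02416 K/W.
T_interface = T_in − Q·ΣR_partial = 23 °C − (518.6)(0.02416) = 10.5 °C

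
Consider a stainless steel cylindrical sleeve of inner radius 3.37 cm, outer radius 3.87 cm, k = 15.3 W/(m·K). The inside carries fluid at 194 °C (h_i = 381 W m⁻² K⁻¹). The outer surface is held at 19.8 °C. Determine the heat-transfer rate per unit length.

Q' = 12600 W/m

Treat each layer as a resistance in series:
  R'_conv,in = 1/(2πr h) = 1/(2π·0.0337·381) = 0.01240 m·K/W
  R'_stainless steel = ln(0.0387/0.0337)/(2πk) = 0.1383/(2π·15.3) = 0.001439 m·K/W
ΣR = 0.01240 + 0.001439 = 0.01384 m·K/W
Q' = ΔT/ΣR = (194 °C − 19.8 °C)/0.01384 = 12600 W/m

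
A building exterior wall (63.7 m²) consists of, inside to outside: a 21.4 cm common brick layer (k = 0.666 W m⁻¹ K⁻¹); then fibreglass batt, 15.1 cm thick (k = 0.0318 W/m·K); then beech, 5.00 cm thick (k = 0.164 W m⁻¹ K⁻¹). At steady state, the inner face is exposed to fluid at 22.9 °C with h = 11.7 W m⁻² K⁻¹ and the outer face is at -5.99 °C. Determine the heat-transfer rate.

Series thermal resistances, inner to outer:
  R_conv,in = 1/(hA) = 1/(11.7·63.7) = 0.001342 K/W
  R_common brick = L/(kA) = 0.214/(0.666·63.7) = 0.005044 K/W
  R_fibreglass batt = L/(kA) = 0.151/(0.0318·63.7) = 0.07454 K/W
  R_beech = L/(kA) = 0.0500/(0.164·63.7) = 0.004786 K/W
ΣR = 0.001342 + 0.005044 + 0.07454 + 0.004786 = 0.08571 K/W
Q = ΔT/ΣR = (22.9 °C − -5.99 °C)/0.08571 = 337 W

Q = 337 W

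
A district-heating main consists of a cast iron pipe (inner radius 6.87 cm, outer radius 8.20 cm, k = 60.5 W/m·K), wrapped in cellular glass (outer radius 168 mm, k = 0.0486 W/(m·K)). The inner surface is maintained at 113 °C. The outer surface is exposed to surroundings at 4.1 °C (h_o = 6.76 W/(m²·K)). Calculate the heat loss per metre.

Treat each layer as a resistance in series:
  R'_cast iron = ln(0.0820/0.0687)/(2πk) = 0.1770/(2π·60.5) = 4.655×10^-4 m·K/W
  R'_cellular glass = ln(0.168/0.0820)/(2πk) = 0.7172/(2π·0.0486) = 2.349 m·K/W
  R'_conv,out = 1/(2πr h) = 1/(2π·0.168·6.76) = 0.1401 m·K/W
ΣR = 4.655×10^-4 + 2.349 + 0.1401 = 2.490 m·K/W
Q' = ΔT/ΣR = (113 °C − 4.1 °C)/2.490 = 43.7 W/m

Q' = 43.7 W/m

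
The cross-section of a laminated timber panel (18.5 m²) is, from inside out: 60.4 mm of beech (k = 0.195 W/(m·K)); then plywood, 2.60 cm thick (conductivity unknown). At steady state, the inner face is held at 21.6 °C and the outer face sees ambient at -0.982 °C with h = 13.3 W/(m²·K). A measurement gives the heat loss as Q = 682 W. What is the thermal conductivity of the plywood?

ΣR = ΔT/Q = |21.6 − -0.982|/682 = 0.03311 K/W
Known resistances:
  R_beech = L/(kA) = 0.0604/(0.195·18.5) = 0.01674 K/W
  R_conv,out = 1/(hA) = 1/(13.3·18.5) = 0.004064 K/W
R_plywood = ΣR − ΣR_known = 0.03311 − 0.02080 = 0.01231 K/W
L/(kA) = 0.01231 ⇒ k = 0.0260/(0.01231·18.5) = 0.114 W/m·K

k = 0.114 W/m·K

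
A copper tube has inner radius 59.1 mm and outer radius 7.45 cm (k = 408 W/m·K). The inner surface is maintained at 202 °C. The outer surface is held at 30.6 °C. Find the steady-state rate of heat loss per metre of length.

Q' = 1900 kW/m

Q' = 2πk·ΔT/ln(r₂/r₁) = 2π × 408 × 171.4 / ln(0.0745/0.0591) = 1.90×10^6 W/m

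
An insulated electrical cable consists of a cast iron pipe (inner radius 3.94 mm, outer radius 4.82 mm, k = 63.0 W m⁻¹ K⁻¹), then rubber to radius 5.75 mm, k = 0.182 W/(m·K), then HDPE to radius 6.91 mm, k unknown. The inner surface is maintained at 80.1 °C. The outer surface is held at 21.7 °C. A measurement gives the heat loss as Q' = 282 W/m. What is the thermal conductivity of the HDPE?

ΣR = ΔT/Q' = |80.1 − 21.7|/282 = 0.2071 m·K/W
Known resistances:
  R'_cast iron = ln(0.00482/0.00394)/(2πk) = 0.2016/(2π·63.0) = 5.093×10^-4 m·K/W
  R'_rubber = ln(0.00575/0.00482)/(2πk) = 0.1764/(2π·0.182) = 0.1543 m·K/W
R_HDPE = ΣR − ΣR_known = 0.2071 − 0.1548 = 0.05230 m·K/W
ln(r₂/r₁)/(2πk) = 0.05230 ⇒ k = 0.1838/(2π·0.05230) = 0.559 W/m·K

k = 0.559 W/m·K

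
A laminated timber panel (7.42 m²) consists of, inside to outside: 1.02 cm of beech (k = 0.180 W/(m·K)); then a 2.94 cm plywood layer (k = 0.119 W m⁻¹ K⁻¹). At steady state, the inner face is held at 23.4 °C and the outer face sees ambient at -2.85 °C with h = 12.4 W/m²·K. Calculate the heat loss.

Q = 507 W

Treat each layer as a resistance in series:
  R_beech = L/(kA) = 0.0102/(0.180·7.42) = 0.007637 K/W
  R_plywood = L/(kA) = 0.0294/(0.119·7.42) = 0.03330 K/W
  R_conv,out = 1/(hA) = 1/(12.4·7.42) = 0.01087 K/W
ΣR = 0.007637 + 0.03330 + 0.01087 = 0.05181 K/W
Q = ΔT/ΣR = (23.4 °C − -2.85 °C)/0.05181 = 507 W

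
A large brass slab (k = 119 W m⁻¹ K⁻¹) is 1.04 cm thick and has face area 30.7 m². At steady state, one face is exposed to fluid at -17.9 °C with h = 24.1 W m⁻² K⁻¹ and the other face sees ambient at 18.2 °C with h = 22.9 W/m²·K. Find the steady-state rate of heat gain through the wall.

Series thermal resistances, inner to outer:
  R_conv,in = 1/(hA) = 1/(24.1·30.7) = 0.001352 K/W
  R_brass = L/(kA) = 0.0104/(119·30.7) = 2.847×10^-6 K/W
  R_conv,out = 1/(hA) = 1/(22.9·30.7) = 0.001422 K/W
ΣR = 0.001352 + 2.847×10^-6 + 0.001422 = 0.002777 K/W
Q = ΔT/ΣR = (-17.9 °C − 18.2 °C)/0.002777 = -13000 W
(Negative Q ⇒ heat flows inward; heat gain = 13000 W.)

Q = 13.0 kW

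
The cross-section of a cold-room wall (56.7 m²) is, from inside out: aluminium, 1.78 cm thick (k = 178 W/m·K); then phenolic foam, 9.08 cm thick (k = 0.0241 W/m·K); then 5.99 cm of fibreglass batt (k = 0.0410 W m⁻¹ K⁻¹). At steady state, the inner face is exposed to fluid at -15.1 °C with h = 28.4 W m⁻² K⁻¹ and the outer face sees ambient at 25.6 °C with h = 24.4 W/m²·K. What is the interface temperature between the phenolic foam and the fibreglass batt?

Resistance network (inner→outer):
  R_conv,in = 1/(hA) = 1/(28.4·56.7) = 6.210×10^-4 K/W
  R_aluminium = L/(kA) = 0.0178/(178·56.7) = 1.764×10^-6 K/W
  R_phenolic foam = L/(kA) = 0.0908/(0.0241·56.7) = 0.06645 K/W
  R_fibreglass batt = L/(kA) = 0.0599/(0.0410·56.7) = 0.02577 K/W
  R_conv,out = 1/(hA) = 1/(24.4·56.7) = 7.228×10^-4 K/W
ΣR = 6.210×10^-4 + 1.764×10^-6 + 0.06645 + 0.02577 + 7.228×10^-4 = 0.09357 K/W
Q = ΔT/ΣR = (-15.1 °C − 25.6 °C)/0.09357 = -435.0 W
From the inner boundary to the phenolic foam/fibreglass batt interface, ΣR_partial = 0.06707 K/W.
T_interface = T_in − Q·ΣR_partial = -15.1 °C − (-435.0)(0.06707) = 14.1 °C

T = 14.1 °C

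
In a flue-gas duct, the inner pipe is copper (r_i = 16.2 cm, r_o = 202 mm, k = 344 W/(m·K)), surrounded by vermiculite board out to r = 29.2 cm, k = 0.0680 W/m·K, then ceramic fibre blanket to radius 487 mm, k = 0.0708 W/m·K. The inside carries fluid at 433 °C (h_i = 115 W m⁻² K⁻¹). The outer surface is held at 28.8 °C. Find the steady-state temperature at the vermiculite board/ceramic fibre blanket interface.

Treat each layer as a resistance in series:
  R'_conv,in = 1/(2πr h) = 1/(2π·0.162·115) = 0.008543 m·K/W
  R'_copper = ln(0.202/0.162)/(2πk) = 0.2207/(2π·344) = 1.021×10^-4 m·K/W
  R'_vermiculite board = ln(0.292/0.202)/(2πk) = 0.3685/(2π·0.0680) = 0.8624 m·K/W
  R'_ceramic fibre blanket = ln(0.487/0.292)/(2πk) = 0.5115/(2π·0.0708) = 1.150 m·K/W
ΣR = 0.008543 + 1.021×10^-4 + 0.8624 + 1.150 = 2.021 m·K/W
Q' = ΔT/ΣR = (433 °C − 28.8 °C)/2.021 = 200.0 W/m
From the inner boundary to the vermiculite board/ceramic fibre blanket interface, ΣR_partial = 0.8710 m·K/W.
T_interface = T_in − Q'·ΣR_partial = 433 °C − (200.0)(0.8710) = 259 °C

T = 259 °C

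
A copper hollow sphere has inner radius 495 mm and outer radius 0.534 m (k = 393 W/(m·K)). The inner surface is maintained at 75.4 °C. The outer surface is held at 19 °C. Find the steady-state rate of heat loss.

Q = 4πk·ΔT/(1/r₁ − 1/r₂) = 4π × 393 × 56.4 / (1/0.495 − 1/0.534) = 1.89×10^6 W

Q = 1890 kW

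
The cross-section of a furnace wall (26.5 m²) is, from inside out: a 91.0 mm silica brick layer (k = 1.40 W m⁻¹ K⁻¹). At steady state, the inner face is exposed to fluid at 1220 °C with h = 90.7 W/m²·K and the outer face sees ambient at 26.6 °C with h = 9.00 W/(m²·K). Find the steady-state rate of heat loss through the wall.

Series thermal resistances, inner to outer:
  R_conv,in = 1/(hA) = 1/(90.7·26.5) = 4.161×10^-4 K/W
  R_silica brick = L/(kA) = 0.0910/(1.40·26.5) = 0.002453 K/W
  R_conv,out = 1/(hA) = 1/(9.00·26.5) = 0.004193 K/W
ΣR = 4.161×10^-4 + 0.002453 + 0.004193 = 0.007062 K/W
Q = ΔT/ΣR = (1220 °C − 26.6 °C)/0.007062 = 1.69×10^5 W

Q = 169 kW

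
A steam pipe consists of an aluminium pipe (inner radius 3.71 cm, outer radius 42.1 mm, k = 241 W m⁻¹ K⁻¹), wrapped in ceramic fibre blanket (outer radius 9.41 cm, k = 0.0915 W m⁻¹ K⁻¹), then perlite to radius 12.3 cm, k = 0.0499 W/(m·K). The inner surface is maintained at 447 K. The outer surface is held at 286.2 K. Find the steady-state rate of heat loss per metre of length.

Resistance network (inner→outer):
  R'_aluminium = ln(0.0421/0.0371)/(2πk) = 0.1264/(2π·241) = 8.349×10^-5 m·K/W
  R'_ceramic fibre blanket = ln(0.0941/0.0421)/(2πk) = 0.8043/(2π·0.0915) = 1.399 m·K/W
  R'_perlite = ln(0.123/0.0941)/(2πk) = 0.2678/(2π·0.0499) = 0.8542 m·K/W
ΣR = 8.349×10^-5 + 1.399 + 0.8542 = 2.253 m·K/W
Q' = ΔT/ΣR = (447 K − 286.2 K)/2.253 = 71.4 W/m

Q' = 71.4 W/m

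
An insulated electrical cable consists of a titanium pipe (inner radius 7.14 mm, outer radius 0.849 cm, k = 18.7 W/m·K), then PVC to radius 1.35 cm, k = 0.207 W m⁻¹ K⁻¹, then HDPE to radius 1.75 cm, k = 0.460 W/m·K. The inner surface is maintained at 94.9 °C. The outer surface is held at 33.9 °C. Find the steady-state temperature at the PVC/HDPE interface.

Resistance network (inner→outer):
  R'_titanium = ln(0.00849/0.00714)/(2πk) = 0.1732/(2π·18.7) = 0.001474 m·K/W
  R'_PVC = ln(0.0135/0.00849)/(2πk) = 0.4638/(2π·0.207) = 0.3566 m·K/W
  R'_HDPE = ln(0.0175/0.0135)/(2πk) = 0.2595/(2π·0.460) = 0.08979 m·K/W
ΣR = 0.001474 + 0.3566 + 0.08979 = 0.4479 m·K/W
Q' = ΔT/ΣR = (94.9 °C − 33.9 °C)/0.4479 = 136.2 W/m
From the inner boundary to the PVC/HDPE interface, ΣR_partial = 0.3581 m·K/W.
T_interface = T_in − Q'·ΣR_partial = 94.9 °C − (136.2)(0.3581) = 46.1 °C

T = 46.1 °C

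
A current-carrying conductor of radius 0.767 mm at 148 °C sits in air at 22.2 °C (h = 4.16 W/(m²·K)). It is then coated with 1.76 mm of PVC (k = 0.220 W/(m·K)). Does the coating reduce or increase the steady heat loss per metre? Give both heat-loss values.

Critical radius for a cylinder: r_cr = k/h = 0.0529 m = 5.29 cm.
Outer radius after coating: r₂ = 7.67×10^-4 + 0.00176 = 0.002527 m.
Since r₁ < r_cr and r₂ ≤ r_cr, the coating moves toward the maximum at r_cr — heat loss rises.
Bare: R = 1/(2πr₁h) = 49.88 m·K/W; Q = 125.8/49.88 = 2.52 W/m.
Coated: R = R_cond + R_conv = 16.00 m·K/W; Q = 125.8/16.00 = 7.86 W/m.

increases: 2.52 → 7.86 W/m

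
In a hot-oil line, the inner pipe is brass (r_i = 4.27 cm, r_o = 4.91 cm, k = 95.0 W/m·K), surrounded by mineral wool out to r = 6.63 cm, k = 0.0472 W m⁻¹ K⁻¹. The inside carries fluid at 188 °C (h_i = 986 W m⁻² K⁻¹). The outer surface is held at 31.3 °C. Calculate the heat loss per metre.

Series thermal resistances, inner to outer:
  R'_conv,in = 1/(2πr h) = 1/(2π·0.0427·986) = 0.003780 m·K/W
  R'_brass = ln(0.0491/0.0427)/(2πk) = 0.1397/(2π·95.0) = 2.340×10^-4 m·K/W
  R'_mineral wool = ln(0.0663/0.0491)/(2πk) = 0.3003/(2π·0.0472) = 1.013 m·K/W
ΣR = 0.003780 + 2.340×10^-4 + 1.013 = 1.017 m·K/W
Q' = ΔT/ΣR = (188 °C − 31.3 °C)/1.017 = 154 W/m

Q' = 154 W/m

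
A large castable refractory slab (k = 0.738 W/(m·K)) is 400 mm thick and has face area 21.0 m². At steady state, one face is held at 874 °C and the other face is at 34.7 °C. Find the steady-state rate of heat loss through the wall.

Q = kA·ΔT/L = 0.738 × 21.0 × |874 °C − 34.7 °C| / 0.400 = 32500 W

Q = 32.5 kW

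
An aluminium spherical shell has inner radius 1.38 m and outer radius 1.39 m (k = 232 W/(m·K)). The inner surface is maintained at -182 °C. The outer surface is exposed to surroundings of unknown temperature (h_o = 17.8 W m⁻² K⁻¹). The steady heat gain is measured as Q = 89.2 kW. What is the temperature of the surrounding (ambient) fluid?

T_out = 24.6 °C

Series resistances:
  R_aluminium = (1/1.38 − 1/1.39)/(4πk) = 0.005213/(4π·232) = 1.788×10^-6 K/W
  R_conv,out = 1/(4πr²h) = 1/(4π·1.39²·17.8) = 0.002314 K/W
ΣR = 0.002316 K/W
ΔT = Q·ΣR = 89200 × 0.002316 = 206.6 K
Heat flows inward, so T_out = T_in + ΔT = -182 + 206.6 = 24.6 °C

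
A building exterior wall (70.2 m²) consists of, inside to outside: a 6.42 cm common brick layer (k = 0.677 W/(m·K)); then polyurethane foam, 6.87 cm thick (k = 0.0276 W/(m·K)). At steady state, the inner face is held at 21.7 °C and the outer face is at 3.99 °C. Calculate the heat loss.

Q = 481 W

Series thermal resistances, inner to outer:
  R_common brick = L/(kA) = 0.0642/(0.677·70.2) = 0.001351 K/W
  R_polyurethane foam = L/(kA) = 0.0687/(0.0276·70.2) = 0.03546 K/W
ΣR = 0.001351 + 0.03546 = 0.03681 K/W
Q = ΔT/ΣR = (21.7 °C − 3.99 °C)/0.03681 = 481 W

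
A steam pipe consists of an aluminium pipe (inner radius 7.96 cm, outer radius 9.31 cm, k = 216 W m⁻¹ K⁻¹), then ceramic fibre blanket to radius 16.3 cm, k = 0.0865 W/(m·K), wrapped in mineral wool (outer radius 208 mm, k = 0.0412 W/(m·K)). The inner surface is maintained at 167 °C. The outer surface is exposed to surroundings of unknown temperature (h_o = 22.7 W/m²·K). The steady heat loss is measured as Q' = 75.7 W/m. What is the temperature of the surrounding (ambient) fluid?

T_out = 15.1 °C

Series resistances:
  R'_aluminium = ln(0.0931/0.0796)/(2πk) = 0.1567/(2π·216) = 1.154×10^-4 m·K/W
  R'_ceramic fibre blanket = ln(0.163/0.0931)/(2πk) = 0.5601/(2π·0.0865) = 1.031 m·K/W
  R'_mineral wool = ln(0.208/0.163)/(2πk) = 0.2438/(2π·0.0412) = 0.9417 m·K/W
  R'_conv,out = 1/(2πr h) = 1/(2π·0.208·22.7) = 0.03371 m·K/W
ΣR = 2.006 m·K/W
ΔT = Q'·ΣR = 75.7 × 2.006 = 151.9 K
Heat flows outward, so T_out = T_in − ΔT = 167 − 151.9 = 15.1 °C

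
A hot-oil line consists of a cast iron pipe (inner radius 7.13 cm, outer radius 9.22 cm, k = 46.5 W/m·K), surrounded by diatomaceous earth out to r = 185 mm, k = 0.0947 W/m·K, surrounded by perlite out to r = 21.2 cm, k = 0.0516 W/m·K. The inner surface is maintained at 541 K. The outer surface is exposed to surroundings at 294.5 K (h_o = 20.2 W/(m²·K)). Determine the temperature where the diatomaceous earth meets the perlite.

T = 363.7 K

Resistance network (inner→outer):
  R'_cast iron = ln(0.0922/0.0713)/(2πk) = 0.2571/(2π·46.5) = 8.798×10^-4 m·K/W
  R'_diatomaceous earth = ln(0.185/0.0922)/(2πk) = 0.6964/(2π·0.0947) = 1.170 m·K/W
  R'_perlite = ln(0.212/0.185)/(2πk) = 0.1362/(2π·0.0516) = 0.4202 m·K/W
  R'_conv,out = 1/(2πr h) = 1/(2π·0.212·20.2) = 0.03716 m·K/W
ΣR = 8.798×10^-4 + 1.170 + 0.4202 + 0.03716 = 1.628 m·K/W
Q' = ΔT/ΣR = (541 K − 294.5 K)/1.628 = 151.4 W/m
From the inner boundary to the diatomaceous earth/perlite interface, ΣR_partial = 1.171 m·K/W.
T_interface = T_in − Q'·ΣR_partial = 541 K − (151.4)(1.171) = 363.7 K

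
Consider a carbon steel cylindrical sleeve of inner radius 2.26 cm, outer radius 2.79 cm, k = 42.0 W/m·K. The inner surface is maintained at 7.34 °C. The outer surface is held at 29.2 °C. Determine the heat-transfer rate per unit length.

Q' = 27.4 kW/m

Q' = 2πk·ΔT/ln(r₂/r₁) = 2π × 42.0 × 21.86 / ln(0.0279/0.0226) = 27400 W/m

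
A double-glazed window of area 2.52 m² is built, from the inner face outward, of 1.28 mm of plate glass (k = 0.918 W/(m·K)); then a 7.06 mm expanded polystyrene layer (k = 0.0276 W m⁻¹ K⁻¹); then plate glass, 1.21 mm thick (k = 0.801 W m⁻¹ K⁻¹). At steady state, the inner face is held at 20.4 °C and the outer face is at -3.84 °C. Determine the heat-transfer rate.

Series thermal resistances, inner to outer:
  R_plate glass = L/(kA) = 0.00128/(0.918·2.52) = 5.533×10^-4 K/W
  R_expanded polystyrene = L/(kA) = 0.00706/(0.0276·2.52) = 0.1015 K/W
  R_plate glass = L/(kA) = 0.00121/(0.801·2.52) = 5.994×10^-4 K/W
ΣR = 5.533×10^-4 + 0.1015 + 5.994×10^-4 = 0.1027 K/W
Q = ΔT/ΣR = (20.4 °C − -3.84 °C)/0.1027 = 236 W

Q = 236 W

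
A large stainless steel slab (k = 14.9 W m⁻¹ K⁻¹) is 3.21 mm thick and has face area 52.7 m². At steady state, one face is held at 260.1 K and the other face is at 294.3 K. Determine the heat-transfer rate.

Q = 8370 kW

Q = kA·ΔT/L = 14.9 × 52.7 × |260.1 K − 294.3 K| / 0.00321 = 8.37×10^6 W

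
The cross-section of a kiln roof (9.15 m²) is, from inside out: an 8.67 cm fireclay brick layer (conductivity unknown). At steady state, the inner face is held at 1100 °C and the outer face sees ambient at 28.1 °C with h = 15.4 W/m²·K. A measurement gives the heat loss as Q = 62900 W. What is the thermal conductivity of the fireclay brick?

k = 0.953 W/m·K

ΣR = ΔT/Q = |1100 − 28.1|/62900 = 0.01704 K/W
Known resistances:
  R_conv,out = 1/(hA) = 1/(15.4·9.15) = 0.007097 K/W
R_fireclay brick = ΣR − ΣR_known = 0.01704 − 0.007097 = 0.009943 K/W
L/(kA) = 0.009943 ⇒ k = 0.0867/(0.009943·9.15) = 0.953 W/m·K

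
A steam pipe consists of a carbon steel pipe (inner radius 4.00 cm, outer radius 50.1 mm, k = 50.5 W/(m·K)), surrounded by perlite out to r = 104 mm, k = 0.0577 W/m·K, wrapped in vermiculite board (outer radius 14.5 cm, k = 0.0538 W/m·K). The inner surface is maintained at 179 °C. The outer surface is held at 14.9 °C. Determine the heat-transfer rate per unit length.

Q' = 54.7 W/m

Resistance network (inner→outer):
  R'_carbon steel = ln(0.0501/0.0400)/(2πk) = 0.2251/(2π·50.5) = 7.096×10^-4 m·K/W
  R'_perlite = ln(0.104/0.0501)/(2πk) = 0.7304/(2π·0.0577) = 2.015 m·K/W
  R'_vermiculite board = ln(0.145/0.104)/(2πk) = 0.3323/(2π·0.0538) = 0.9832 m·K/W
ΣR = 7.096×10^-4 + 2.015 + 0.9832 = 2.999 m·K/W
Q' = ΔT/ΣR = (179 °C − 14.9 °C)/2.999 = 54.7 W/m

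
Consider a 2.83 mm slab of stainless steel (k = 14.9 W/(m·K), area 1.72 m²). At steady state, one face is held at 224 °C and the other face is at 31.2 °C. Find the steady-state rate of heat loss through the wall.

Q = 1750 kW

Q = kA·ΔT/L = 14.9 × 1.72 × |224 °C − 31.2 °C| / 0.00283 = 1.75×10^6 W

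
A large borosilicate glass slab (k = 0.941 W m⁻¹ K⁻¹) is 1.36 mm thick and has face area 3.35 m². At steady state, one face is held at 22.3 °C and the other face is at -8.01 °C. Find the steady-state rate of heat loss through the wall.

Q = kA·ΔT/L = 0.941 × 3.35 × |22.3 °C − -8.01 °C| / 0.00136 = 70300 W

Q = 70.3 kW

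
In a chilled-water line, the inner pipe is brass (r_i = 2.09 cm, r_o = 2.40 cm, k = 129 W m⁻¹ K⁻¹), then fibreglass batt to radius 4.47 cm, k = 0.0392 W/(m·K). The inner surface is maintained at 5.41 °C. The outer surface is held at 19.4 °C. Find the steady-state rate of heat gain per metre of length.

Q' = 5.54 W/m

Treat each layer as a resistance in series:
  R'_brass = ln(0.0240/0.0209)/(2πk) = 0.1383/(2π·129) = 1.706×10^-4 m·K/W
  R'_fibreglass batt = ln(0.0447/0.0240)/(2πk) = 0.6219/(2π·0.0392) = 2.525 m·K/W
ΣR = 1.706×10^-4 + 2.525 = 2.525 m·K/W
Q' = ΔT/ΣR = (5.41 °C − 19.4 °C)/2.525 = -5.54 W/m
(Negative Q' ⇒ heat flows inward; heat gain = 5.54 W/m.)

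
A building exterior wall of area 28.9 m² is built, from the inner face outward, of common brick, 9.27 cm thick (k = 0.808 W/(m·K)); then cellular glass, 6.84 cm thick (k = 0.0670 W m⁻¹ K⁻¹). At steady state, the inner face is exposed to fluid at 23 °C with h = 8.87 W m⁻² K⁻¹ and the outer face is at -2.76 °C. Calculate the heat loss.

Treat each layer as a resistance in series:
  R_conv,in = 1/(hA) = 1/(8.87·28.9) = 0.003901 K/W
  R_common brick = L/(kA) = 0.0927/(0.808·28.9) = 0.003970 K/W
  R_cellular glass = L/(kA) = 0.0684/(0.0670·28.9) = 0.03533 K/W
ΣR = 0.003901 + 0.003970 + 0.03533 = 0.04320 K/W
Q = ΔT/ΣR = (23 °C − -2.76 °C)/0.04320 = 596 W

Q = 596 W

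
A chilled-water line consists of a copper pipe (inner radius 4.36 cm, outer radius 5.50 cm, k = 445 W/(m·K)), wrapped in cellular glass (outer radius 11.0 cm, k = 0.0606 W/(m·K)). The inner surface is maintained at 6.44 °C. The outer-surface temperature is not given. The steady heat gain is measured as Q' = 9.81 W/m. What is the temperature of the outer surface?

Sum the resistances:
  R'_copper = ln(0.0550/0.0436)/(2πk) = 0.2323/(2π·445) = 8.307×10^-5 m·K/W
  R'_cellular glass = ln(0.110/0.0550)/(2πk) = 0.6931/(2π·0.0606) = 1.820 m·K/W
ΣR = 1.821 m·K/W
ΔT = Q'·ΣR = 9.81 × 1.821 = 17.86 K
Heat flows inward, so T_out = T_in + ΔT = 6.44 + 17.86 = 24.3 °C

T_out = 24.3 °C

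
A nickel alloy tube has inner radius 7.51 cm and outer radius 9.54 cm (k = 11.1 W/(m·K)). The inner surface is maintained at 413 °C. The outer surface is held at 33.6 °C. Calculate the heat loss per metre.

Q' = 2πk·ΔT/ln(r₂/r₁) = 2π × 11.1 × 379.4 / ln(0.0954/0.0751) = 1.11×10^5 W/m

Q' = 1.11×10^5 W/m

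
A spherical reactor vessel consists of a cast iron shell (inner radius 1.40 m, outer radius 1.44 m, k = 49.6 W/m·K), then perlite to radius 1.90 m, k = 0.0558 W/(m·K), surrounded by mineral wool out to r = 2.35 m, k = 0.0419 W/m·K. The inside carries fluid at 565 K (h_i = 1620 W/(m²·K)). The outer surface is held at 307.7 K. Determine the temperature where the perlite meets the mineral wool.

T = 422 K

Treat each layer as a resistance in series:
  R_conv,in = 1/(4πr²h) = 1/(4π·1.40²·1620) = 2.506×10^-5 K/W
  R_cast iron = (1/1.40 − 1/1.44)/(4πk) = 0.01984/(4π·49.6) = 3.183×10^-5 K/W
  R_perlite = (1/1.44 − 1/1.90)/(4πk) = 0.1681/(4π·0.0558) = 0.2398 K/W
  R_mineral wool = (1/1.90 − 1/2.35)/(4πk) = 0.1008/(4π·0.0419) = 0.1914 K/W
ΣR = 2.506×10^-5 + 3.183×10^-5 + 0.2398 + 0.1914 = 0.4313 K/W
Q = ΔT/ΣR = (565 K − 307.7 K)/0.4313 = 596.6 W
From the inner boundary to the perlite/mineral wool interface, ΣR_partial = 0.2399 K/W.
T_interface = T_in − Q·ΣR_partial = 565 K − (596.6)(0.2399) = 422 K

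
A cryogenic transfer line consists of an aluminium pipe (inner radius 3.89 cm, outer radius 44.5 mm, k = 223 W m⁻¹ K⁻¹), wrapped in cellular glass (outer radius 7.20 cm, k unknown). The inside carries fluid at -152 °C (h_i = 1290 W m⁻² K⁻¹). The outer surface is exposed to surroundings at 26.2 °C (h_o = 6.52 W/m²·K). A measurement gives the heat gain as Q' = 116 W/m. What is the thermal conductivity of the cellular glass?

k = 0.0641 W/m·K

ΣR = ΔT/Q' = |-152 − 26.2|/116 = 1.536 m·K/W
Known resistances:
  R'_conv,in = 1/(2πr h) = 1/(2π·0.0389·1290) = 0.003172 m·K/W
  R'_aluminium = ln(0.0445/0.0389)/(2πk) = 0.1345/(2π·223) = 9.599×10^-5 m·K/W
  R'_conv,out = 1/(2πr h) = 1/(2π·0.0720·6.52) = 0.3390 m·K/W
R_cellular glass = ΣR − ΣR_known = 1.536 − 0.3423 = 1.194 m·K/W
ln(r₂/r₁)/(2πk) = 1.194 ⇒ k = 0.4812/(2π·1.194) = 0.0641 W/m·K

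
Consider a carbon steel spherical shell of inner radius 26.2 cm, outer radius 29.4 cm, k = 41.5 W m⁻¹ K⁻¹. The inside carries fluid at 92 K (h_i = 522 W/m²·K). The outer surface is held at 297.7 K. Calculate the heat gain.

Series thermal resistances, inner to outer:
  R_conv,in = 1/(4πr²h) = 1/(4π·0.262²·522) = 0.002221 K/W
  R_carbon steel = (1/0.262 − 1/0.294)/(4πk) = 0.4154/(4π·41.5) = 7.966×10^-4 K/W
ΣR = 0.002221 + 7.966×10^-4 = 0.003018 K/W
Q = ΔT/ΣR = (92 K − 297.7 K)/0.003018 = -68200 W
(Negative Q ⇒ heat flows inward; heat gain = 68200 W.)

Q = 68200 W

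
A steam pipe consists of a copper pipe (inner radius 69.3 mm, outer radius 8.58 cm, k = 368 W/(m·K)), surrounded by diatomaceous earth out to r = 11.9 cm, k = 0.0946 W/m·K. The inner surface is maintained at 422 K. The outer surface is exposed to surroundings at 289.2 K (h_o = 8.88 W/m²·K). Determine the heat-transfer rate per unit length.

Q' = 189 W/m

Treat each layer as a resistance in series:
  R'_copper = ln(0.0858/0.0693)/(2πk) = 0.2136/(2π·368) = 9.237×10^-5 m·K/W
  R'_diatomaceous earth = ln(0.119/0.0858)/(2πk) = 0.3271/(2π·0.0946) = 0.5503 m·K/W
  R'_conv,out = 1/(2πr h) = 1/(2π·0.119·8.88) = 0.1506 m·K/W
ΣR = 9.237×10^-5 + 0.5503 + 0.1506 = 0.7010 m·K/W
Q' = ΔT/ΣR = (422 K − 289.2 K)/0.7010 = 189 W/m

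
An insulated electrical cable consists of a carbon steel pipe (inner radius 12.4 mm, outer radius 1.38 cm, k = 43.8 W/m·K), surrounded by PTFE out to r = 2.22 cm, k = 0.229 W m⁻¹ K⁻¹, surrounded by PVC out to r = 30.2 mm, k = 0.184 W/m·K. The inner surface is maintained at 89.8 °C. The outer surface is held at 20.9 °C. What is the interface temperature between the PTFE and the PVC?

Resistance network (inner→outer):
  R'_carbon steel = ln(0.0138/0.0124)/(2πk) = 0.1070/(2π·43.8) = 3.887×10^-4 m·K/W
  R'_PTFE = ln(0.0222/0.0138)/(2πk) = 0.4754/(2π·0.229) = 0.3304 m·K/W
  R'_PVC = ln(0.0302/0.0222)/(2πk) = 0.3077/(2π·0.184) = 0.2662 m·K/W
ΣR = 3.887×10^-4 + 0.3304 + 0.2662 = 0.5970 m·K/W
Q' = ΔT/ΣR = (89.8 °C − 20.9 °C)/0.5970 = 115.4 W/m
From the inner boundary to the PTFE/PVC interface, ΣR_partial = 0.3308 m·K/W.
T_interface = T_in − Q'·ΣR_partial = 89.8 °C − (115.4)(0.3308) = 51.6 °C

T = 51.6 °C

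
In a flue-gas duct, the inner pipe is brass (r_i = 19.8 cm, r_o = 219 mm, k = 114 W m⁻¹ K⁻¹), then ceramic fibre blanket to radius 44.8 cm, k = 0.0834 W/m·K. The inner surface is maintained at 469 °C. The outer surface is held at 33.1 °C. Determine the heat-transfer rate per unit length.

Q' = 319 W/m

Treat each layer as a resistance in series:
  R'_brass = ln(0.219/0.198)/(2πk) = 0.1008/(2π·114) = 1.407×10^-4 m·K/W
  R'_ceramic fibre blanket = ln(0.448/0.219)/(2πk) = 0.7157/(2π·0.0834) = 1.366 m·K/W
ΣR = 1.407×10^-4 + 1.366 = 1.366 m·K/W
Q' = ΔT/ΣR = (469 °C − 33.1 °C)/1.366 = 319 W/m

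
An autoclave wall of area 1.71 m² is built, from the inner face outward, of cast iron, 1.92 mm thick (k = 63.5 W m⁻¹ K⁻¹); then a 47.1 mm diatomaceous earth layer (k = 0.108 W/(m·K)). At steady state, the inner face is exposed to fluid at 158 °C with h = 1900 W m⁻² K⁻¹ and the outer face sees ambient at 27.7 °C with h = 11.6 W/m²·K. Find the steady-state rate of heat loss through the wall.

Q = 426 W

Resistance network (inner→outer):
  R_conv,in = 1/(hA) = 1/(1900·1.71) = 3.078×10^-4 K/W
  R_cast iron = L/(kA) = 0.00192/(63.5·1.71) = 1.768×10^-5 K/W
  R_diatomaceous earth = L/(kA) = 0.0471/(0.108·1.71) = 0.2550 K/W
  R_conv,out = 1/(hA) = 1/(11.6·1.71) = 0.05041 K/W
ΣR = 3.078×10^-4 + 1.768×10^-5 + 0.2550 + 0.05041 = 0.3057 K/W
Q = ΔT/ΣR = (158 °C − 27.7 °C)/0.3057 = 426 W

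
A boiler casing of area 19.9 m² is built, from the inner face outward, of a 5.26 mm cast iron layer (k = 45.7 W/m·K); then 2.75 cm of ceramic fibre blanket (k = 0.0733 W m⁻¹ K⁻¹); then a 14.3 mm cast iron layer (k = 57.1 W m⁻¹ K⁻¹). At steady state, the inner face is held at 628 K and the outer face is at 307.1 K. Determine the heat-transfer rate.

Treat each layer as a resistance in series:
  R_cast iron = L/(kA) = 0.00526/(45.7·19.9) = 5.784×10^-6 K/W
  R_ceramic fibre blanket = L/(kA) = 0.0275/(0.0733·19.9) = 0.01885 K/W
  R_cast iron = L/(kA) = 0.0143/(57.1·19.9) = 1.258×10^-5 K/W
ΣR = 5.784×10^-6 + 0.01885 + 1.258×10^-5 = 0.01887 K/W
Q = ΔT/ΣR = (628 K − 307.1 K)/0.01887 = 17000 W

Q = 17.0 kW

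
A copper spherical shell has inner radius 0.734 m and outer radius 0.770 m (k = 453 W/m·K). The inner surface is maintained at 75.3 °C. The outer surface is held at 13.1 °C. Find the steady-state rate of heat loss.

Q = 5.56×10^6 W

Q = 4πk·ΔT/(1/r₁ − 1/r₂) = 4π × 453 × 62.2 / (1/0.734 − 1/0.770) = 5.56×10^6 W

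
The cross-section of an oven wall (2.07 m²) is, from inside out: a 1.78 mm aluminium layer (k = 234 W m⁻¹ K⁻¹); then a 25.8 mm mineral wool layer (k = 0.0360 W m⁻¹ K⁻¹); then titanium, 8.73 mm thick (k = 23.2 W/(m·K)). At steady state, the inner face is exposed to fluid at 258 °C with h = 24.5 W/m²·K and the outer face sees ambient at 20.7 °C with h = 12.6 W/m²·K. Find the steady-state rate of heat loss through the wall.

Q = 587 W

Series thermal resistances, inner to outer:
  R_conv,in = 1/(hA) = 1/(24.5·2.07) = 0.01972 K/W
  R_aluminium = L/(kA) = 0.00178/(234·2.07) = 3.675×10^-6 K/W
  R_mineral wool = L/(kA) = 0.0258/(0.0360·2.07) = 0.3462 K/W
  R_titanium = L/(kA) = 0.00873/(23.2·2.07) = 1.818×10^-4 K/W
  R_conv,out = 1/(hA) = 1/(12.6·2.07) = 0.03834 K/W
ΣR = 0.01972 + 3.675×10^-6 + 0.3462 + 1.818×10^-4 + 0.03834 = 0.4044 K/W
Q = ΔT/ΣR = (258 °C − 20.7 °C)/0.4044 = 587 W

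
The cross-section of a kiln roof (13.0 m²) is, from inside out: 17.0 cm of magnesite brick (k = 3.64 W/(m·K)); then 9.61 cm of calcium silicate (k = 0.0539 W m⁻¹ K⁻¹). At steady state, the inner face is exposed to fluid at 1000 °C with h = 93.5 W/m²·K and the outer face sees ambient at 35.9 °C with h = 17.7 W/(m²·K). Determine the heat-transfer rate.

Q = 6610 W

Treat each layer as a resistance in series:
  R_conv,in = 1/(hA) = 1/(93.5·13.0) = 8.227×10^-4 K/W
  R_magnesite brick = L/(kA) = 0.170/(3.64·13.0) = 0.003593 K/W
  R_calcium silicate = L/(kA) = 0.0961/(0.0539·13.0) = 0.1371 K/W
  R_conv,out = 1/(hA) = 1/(17.7·13.0) = 0.004346 K/W
ΣR = 8.227×10^-4 + 0.003593 + 0.1371 + 0.004346 = 0.1459 K/W
Q = ΔT/ΣR = (1000 °C − 35.9 °C)/0.1459 = 6610 W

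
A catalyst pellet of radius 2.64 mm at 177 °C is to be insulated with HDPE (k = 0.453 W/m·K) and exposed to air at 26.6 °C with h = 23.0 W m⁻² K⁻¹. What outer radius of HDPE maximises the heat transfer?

r_cr = 3.94 cm

For a sphere, r_cr = 2k_ins/h = 2·0.453/23.0 = 0.0394 m = 3.94 cm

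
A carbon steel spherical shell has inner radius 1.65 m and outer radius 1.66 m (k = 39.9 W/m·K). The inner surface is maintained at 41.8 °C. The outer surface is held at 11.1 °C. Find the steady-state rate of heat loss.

Q = 4.22×10^6 W

Q = 4πk·ΔT/(1/r₁ − 1/r₂) = 4π × 39.9 × 30.7 / (1/1.65 − 1/1.66) = 4.22×10^6 W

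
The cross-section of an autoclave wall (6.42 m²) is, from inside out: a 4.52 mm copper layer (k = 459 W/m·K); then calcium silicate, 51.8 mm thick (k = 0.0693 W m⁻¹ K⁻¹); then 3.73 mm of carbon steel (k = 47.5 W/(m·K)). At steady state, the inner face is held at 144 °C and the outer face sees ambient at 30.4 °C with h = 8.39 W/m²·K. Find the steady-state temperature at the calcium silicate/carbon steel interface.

Series thermal resistances, inner to outer:
  R_copper = L/(kA) = 0.00452/(459·6.42) = 1.534×10^-6 K/W
  R_calcium silicate = L/(kA) = 0.0518/(0.0693·6.42) = 0.1164 K/W
  R_carbon steel = L/(kA) = 0.00373/(47.5·6.42) = 1.223×10^-5 K/W
  R_conv,out = 1/(hA) = 1/(8.39·6.42) = 0.01857 K/W
ΣR = 1.534×10^-6 + 0.1164 + 1.223×10^-5 + 0.01857 = 0.1350 K/W
Q = ΔT/ΣR = (144 °C − 30.4 °C)/0.1350 = 841.5 W
From the inner boundary to the calcium silicate/carbon steel interface, ΣR_partial = 0.1164 K/W.
T_interface = T_in − Q·ΣR_partial = 144 °C − (841.5)(0.1164) = 46.0 °C

T = 46.0 °C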